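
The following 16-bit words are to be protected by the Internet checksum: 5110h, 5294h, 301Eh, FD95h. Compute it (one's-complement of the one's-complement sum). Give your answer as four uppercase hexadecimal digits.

2EA7

One's-complement addition (fold any carry out of bit 15 back into bit 0):
  0x5110 + 0x5294 = 0x0A3A4
  0xA3A4 + 0x301E = 0x0D3C2
  0xD3C2 + 0xFD95 = 0x1D157 → wrap carry → 0xD158
One's-complement sum = 0xD158.
Checksum = ~0xD158 & 0xFFFF = 0x2EA7.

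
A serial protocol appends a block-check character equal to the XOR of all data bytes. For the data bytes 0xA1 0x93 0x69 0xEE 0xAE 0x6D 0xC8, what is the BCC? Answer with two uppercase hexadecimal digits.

BE

XOR the bytes together:
  start with 0xA1
  0xA1 ⊕ 0x93 = 0x32
  0x32 ⊕ 0x69 = 0x5B
  0x5B ⊕ 0xEE = 0xB5
  0xB5 ⊕ 0xAE = 0x1B
  0x1B ⊕ 0x6D = 0x76
  0x76 ⊕ 0xC8 = 0xBE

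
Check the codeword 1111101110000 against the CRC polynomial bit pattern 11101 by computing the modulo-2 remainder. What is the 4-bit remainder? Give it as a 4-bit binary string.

Modulo-2 division of 1111101110000 by 11101:
  pos 0: 11111 XOR 11101 = 00010
  pos 3: 10011 XOR 11101 = 01110
  pos 4: 11101 XOR 11101 = 00000
Remainder = 0000 (zero — the frame passes the CRC check).

0000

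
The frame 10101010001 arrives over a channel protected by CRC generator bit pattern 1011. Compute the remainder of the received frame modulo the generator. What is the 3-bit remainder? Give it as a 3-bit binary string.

Modulo-2 division of 10101010001 by 1011:
  pos 0: 1010 XOR 1011 = 0001
  pos 3: 1101 XOR 1011 = 0110
  pos 4: 1100 XOR 1011 = 0111
  pos 5: 1110 XOR 1011 = 0101
  pos 6: 1010 XOR 1011 = 0001
Remainder = 011 (nonzero — an error is detected).

011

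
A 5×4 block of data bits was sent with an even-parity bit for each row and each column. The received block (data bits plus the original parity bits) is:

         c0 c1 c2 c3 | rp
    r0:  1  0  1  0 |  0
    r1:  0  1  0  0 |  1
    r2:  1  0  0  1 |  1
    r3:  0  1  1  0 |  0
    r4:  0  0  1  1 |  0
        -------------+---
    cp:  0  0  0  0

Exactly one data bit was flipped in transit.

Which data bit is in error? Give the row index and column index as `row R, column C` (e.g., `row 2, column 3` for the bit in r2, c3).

Recompute each row's even parity and compare to rp:
  r0: data parity 0, sent rp 0 → ok
  r1: data parity 1, sent rp 1 → ok
  r2: data parity 0, sent rp 1 → mismatch
  r3: data parity 0, sent rp 0 → ok
  r4: data parity 0, sent rp 0 → ok
Recompute each column's even parity and compare to cp:
  c0: data parity 0, sent cp 0 → ok
  c1: data parity 0, sent cp 0 → ok
  c2: data parity 1, sent cp 0 → mismatch
  c3: data parity 0, sent cp 0 → ok
Exactly one row (r2) and one column (c2) fail → the flipped bit is at their intersection.

row 2, column 2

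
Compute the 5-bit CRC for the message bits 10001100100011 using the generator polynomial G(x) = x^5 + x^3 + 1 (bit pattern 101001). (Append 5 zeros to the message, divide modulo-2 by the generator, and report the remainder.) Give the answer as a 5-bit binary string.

00111

Append 5 zeros: 1000110010001100000. Divide by 101001 (XOR where the leading bit is 1):
  pos 0: 100011 XOR 101001 = 001010
  pos 2: 101000 XOR 101001 = 000001
  pos 7: 110001 XOR 101001 = 011000
  pos 8: 110001 XOR 101001 = 011000
  pos 9: 110000 XOR 101001 = 011001
  pos 10: 110010 XOR 101001 = 011011
  pos 11: 110110 XOR 101001 = 011111
  pos 12: 111110 XOR 101001 = 010111
  pos 13: 101110 XOR 101001 = 000111
Remainder (last 5 bits) = 00111. This is the CRC / FCS.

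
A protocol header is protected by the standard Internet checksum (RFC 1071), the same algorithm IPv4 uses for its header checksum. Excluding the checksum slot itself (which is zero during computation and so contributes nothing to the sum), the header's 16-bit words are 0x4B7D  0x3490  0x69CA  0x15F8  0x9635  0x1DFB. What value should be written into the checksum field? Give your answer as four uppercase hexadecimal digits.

4BFF

One's-complement addition (fold any carry out of bit 15 back into bit 0):
  0x4B7D + 0x3490 = 0x0800D
  0x800D + 0x69CA = 0x0E9D7
  0xE9D7 + 0x15F8 = 0x0FFCF
  0xFFCF + 0x9635 = 0x19604 → wrap carry → 0x9605
  0x9605 + 0x1DFB = 0x0B400
One's-complement sum = 0xB400.
Checksum = ~0xB400 & 0xFFFF = 0x4BFF.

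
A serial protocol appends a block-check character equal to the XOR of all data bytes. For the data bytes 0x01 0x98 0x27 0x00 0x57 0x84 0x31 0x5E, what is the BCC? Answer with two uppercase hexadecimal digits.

02

XOR the bytes together:
  start with 0x01
  0x01 ⊕ 0x98 = 0x99
  0x99 ⊕ 0x27 = 0xBE
  0xBE ⊕ 0x00 = 0xBE
  0xBE ⊕ 0x57 = 0xE9
  0xE9 ⊕ 0x84 = 0x6D
  0x6D ⊕ 0x31 = 0x5C
  0x5C ⊕ 0x5E = 0x02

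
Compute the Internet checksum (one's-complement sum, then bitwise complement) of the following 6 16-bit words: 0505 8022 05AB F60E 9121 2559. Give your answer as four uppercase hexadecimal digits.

C8A3

One's-complement addition (fold any carry out of bit 15 back into bit 0):
  0x0505 + 0x8022 = 0x08527
  0x8527 + 0x05AB = 0x08AD2
  0x8AD2 + 0xF60E = 0x180E0 → wrap carry → 0x80E1
  0x80E1 + 0x9121 = 0x11202 → wrap carry → 0x1203
  0x1203 + 0x2559 = 0x0375C
One's-complement sum = 0x375C.
Checksum = ~0x375C & 0xFFFF = 0xC8A3.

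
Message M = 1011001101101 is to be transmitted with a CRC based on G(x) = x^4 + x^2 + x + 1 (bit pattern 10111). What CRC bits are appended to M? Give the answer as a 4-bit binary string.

Append 4 zeros: 10110011011010000. Divide by 10111 (XOR where the leading bit is 1):
  pos 0: 10110 XOR 10111 = 00001
  pos 4: 10110 XOR 10111 = 00001
  pos 8: 11101 XOR 10111 = 01010
  pos 9: 10100 XOR 10111 = 00011
  pos 12: 11000 XOR 10111 = 01111
Remainder (last 4 bits) = 1111. This is the CRC / FCS.

1111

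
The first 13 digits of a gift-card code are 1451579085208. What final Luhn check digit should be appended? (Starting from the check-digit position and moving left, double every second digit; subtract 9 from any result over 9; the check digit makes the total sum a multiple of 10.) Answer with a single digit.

2

Partial digits right→left: 8 0 2 5 8 0 9 7 5 1 5 4 1
Double every second digit counting from the check-digit position (so the 1st, 3rd, 5th, ... of the partial from the right).
  doubled (with −9 where >9): 7 4 7 9 1 1 2 → sum 31
  kept as-is: 0 5 0 7 1 4 → sum 17
Total = 31 + 17 = 48.
Check digit = (10 − (48 mod 10)) mod 10 = 2.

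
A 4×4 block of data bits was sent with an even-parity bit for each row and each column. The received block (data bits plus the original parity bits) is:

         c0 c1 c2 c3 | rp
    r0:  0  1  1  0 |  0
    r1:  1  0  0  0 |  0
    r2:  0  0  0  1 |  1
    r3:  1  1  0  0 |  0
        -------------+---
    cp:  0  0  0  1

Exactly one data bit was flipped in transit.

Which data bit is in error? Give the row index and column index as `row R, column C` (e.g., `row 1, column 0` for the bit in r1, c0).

row 1, column 2

Recompute each row's even parity and compare to rp:
  r0: data parity 0, sent rp 0 → ok
  r1: data parity 1, sent rp 0 → mismatch
  r2: data parity 1, sent rp 1 → ok
  r3: data parity 0, sent rp 0 → ok
Recompute each column's even parity and compare to cp:
  c0: data parity 0, sent cp 0 → ok
  c1: data parity 0, sent cp 0 → ok
  c2: data parity 1, sent cp 0 → mismatch
  c3: data parity 1, sent cp 1 → ok
Exactly one row (r1) and one column (c2) fail → the flipped bit is at their intersection.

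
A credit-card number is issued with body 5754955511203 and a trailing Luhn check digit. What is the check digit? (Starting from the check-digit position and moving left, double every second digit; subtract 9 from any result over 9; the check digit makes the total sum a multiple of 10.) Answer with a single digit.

Partial digits right→left: 3 0 2 1 1 5 5 5 9 4 5 7 5
Double every second digit counting from the check-digit position (so the 1st, 3rd, 5th, ... of the partial from the right).
  doubled (with −9 where >9): 6 4 2 1 9 1 1 → sum 24
  kept as-is: 0 1 5 5 4 7 → sum 22
Total = 24 + 22 = 46.
Check digit = (10 − (46 mod 10)) mod 10 = 4.

4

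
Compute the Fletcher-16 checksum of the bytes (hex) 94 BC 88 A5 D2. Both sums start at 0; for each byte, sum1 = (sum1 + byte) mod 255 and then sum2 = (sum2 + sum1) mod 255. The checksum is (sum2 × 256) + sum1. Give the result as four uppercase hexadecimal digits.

9152

Running sums (mod 255):
  after byte 0 (94): sum1=148, sum2=148
  after byte 1 (BC): sum1=81, sum2=229
  after byte 2 (88): sum1=217, sum2=191
  after byte 3 (A5): sum1=127, sum2=63
  after byte 4 (D2): sum1=82, sum2=145
Checksum = sum2·256 + sum1 = 145·256 + 82 = 37202 = 0x9152.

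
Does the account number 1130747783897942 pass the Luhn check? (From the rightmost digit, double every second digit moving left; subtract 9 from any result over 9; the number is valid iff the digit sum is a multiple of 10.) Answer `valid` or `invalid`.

valid

From the right, keep odd positions and double even positions (subtract 9 from any doubled value over 9):
  doubled (positions 2,4,...): 8 5 7 7 5 5 6 2 → sum 45
  kept (positions 1,3,...): 2 9 9 3 7 4 0 1 → sum 35
Total = 80.
80 mod 10 = 0, so the number is valid.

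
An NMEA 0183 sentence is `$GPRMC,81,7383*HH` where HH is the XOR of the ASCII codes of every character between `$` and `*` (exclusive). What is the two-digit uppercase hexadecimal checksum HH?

XOR the ASCII codes of the payload characters:
  'G' = 0x47 → acc = 0x47
  'P' = 0x50 → acc = 0x17
  'R' = 0x52 → acc = 0x45
  'M' = 0x4D → acc = 0x08
  'C' = 0x43 → acc = 0x4B
  ',' = 0x2C → acc = 0x67
  '8' = 0x38 → acc = 0x5F
  '1' = 0x31 → acc = 0x6E
  ',' = 0x2C → acc = 0x42
  '7' = 0x37 → acc = 0x75
  '3' = 0x33 → acc = 0x46
  '8' = 0x38 → acc = 0x7E
  '3' = 0x33 → acc = 0x4D
Checksum = 0x4D.

4D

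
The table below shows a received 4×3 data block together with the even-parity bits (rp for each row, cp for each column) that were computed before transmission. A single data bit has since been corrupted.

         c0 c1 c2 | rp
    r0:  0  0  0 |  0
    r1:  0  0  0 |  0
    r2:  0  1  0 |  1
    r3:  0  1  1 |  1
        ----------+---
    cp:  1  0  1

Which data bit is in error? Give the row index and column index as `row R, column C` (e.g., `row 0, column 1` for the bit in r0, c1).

Recompute each row's even parity and compare to rp:
  r0: data parity 0, sent rp 0 → ok
  r1: data parity 0, sent rp 0 → ok
  r2: data parity 1, sent rp 1 → ok
  r3: data parity 0, sent rp 1 → mismatch
Recompute each column's even parity and compare to cp:
  c0: data parity 0, sent cp 1 → mismatch
  c1: data parity 0, sent cp 0 → ok
  c2: data parity 1, sent cp 1 → ok
Exactly one row (r3) and one column (c0) fail → the flipped bit is at their intersection.

row 3, column 0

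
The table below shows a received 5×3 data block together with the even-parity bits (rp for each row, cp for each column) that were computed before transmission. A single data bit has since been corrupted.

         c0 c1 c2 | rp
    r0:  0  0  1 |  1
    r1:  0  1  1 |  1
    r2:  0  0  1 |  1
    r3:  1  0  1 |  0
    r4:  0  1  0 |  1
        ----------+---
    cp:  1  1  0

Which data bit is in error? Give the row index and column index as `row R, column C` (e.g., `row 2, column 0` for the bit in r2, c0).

Recompute each row's even parity and compare to rp:
  r0: data parity 1, sent rp 1 → ok
  r1: data parity 0, sent rp 1 → mismatch
  r2: data parity 1, sent rp 1 → ok
  r3: data parity 0, sent rp 0 → ok
  r4: data parity 1, sent rp 1 → ok
Recompute each column's even parity and compare to cp:
  c0: data parity 1, sent cp 1 → ok
  c1: data parity 0, sent cp 1 → mismatch
  c2: data parity 0, sent cp 0 → ok
Exactly one row (r1) and one column (c1) fail → the flipped bit is at their intersection.

row 1, column 1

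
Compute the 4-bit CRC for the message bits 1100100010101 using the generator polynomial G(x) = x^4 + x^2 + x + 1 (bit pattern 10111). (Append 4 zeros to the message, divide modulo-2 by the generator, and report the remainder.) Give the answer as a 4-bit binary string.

0110

Append 4 zeros: 11001000101010000. Divide by 10111 (XOR where the leading bit is 1):
  pos 0: 11001 XOR 10111 = 01110
  pos 1: 11100 XOR 10111 = 01011
  pos 2: 10110 XOR 10111 = 00001
  pos 6: 10101 XOR 10111 = 00010
  pos 9: 10010 XOR 10111 = 00101
  pos 11: 10100 XOR 10111 = 00011
Remainder (last 4 bits) = 0110. This is the CRC / FCS.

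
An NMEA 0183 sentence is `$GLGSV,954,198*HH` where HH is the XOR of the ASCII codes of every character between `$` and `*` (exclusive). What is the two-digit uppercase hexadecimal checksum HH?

XOR the ASCII codes of the payload characters:
  'G' = 0x47 → acc = 0x47
  'L' = 0x4C → acc = 0x0B
  'G' = 0x47 → acc = 0x4C
  'S' = 0x53 → acc = 0x1F
  'V' = 0x56 → acc = 0x49
  ',' = 0x2C → acc = 0x65
  '9' = 0x39 → acc = 0x5C
  '5' = 0x35 → acc = 0x69
  '4' = 0x34 → acc = 0x5D
  ',' = 0x2C → acc = 0x71
  '1' = 0x31 → acc = 0x40
  '9' = 0x39 → acc = 0x79
  '8' = 0x38 → acc = 0x41
Checksum = 0x41.

41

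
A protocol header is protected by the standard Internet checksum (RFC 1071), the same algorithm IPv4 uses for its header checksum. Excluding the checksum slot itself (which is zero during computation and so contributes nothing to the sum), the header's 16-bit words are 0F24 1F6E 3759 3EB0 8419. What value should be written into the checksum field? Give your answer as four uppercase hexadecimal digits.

D74A

One's-complement addition (fold any carry out of bit 15 back into bit 0):
  0x0F24 + 0x1F6E = 0x02E92
  0x2E92 + 0x3759 = 0x065EB
  0x65EB + 0x3EB0 = 0x0A49B
  0xA49B + 0x8419 = 0x128B4 → wrap carry → 0x28B5
One's-complement sum = 0x28B5.
Checksum = ~0x28B5 & 0xFFFF = 0xD74A.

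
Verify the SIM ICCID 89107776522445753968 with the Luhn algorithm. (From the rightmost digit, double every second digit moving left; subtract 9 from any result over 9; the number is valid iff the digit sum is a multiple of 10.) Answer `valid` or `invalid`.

From the right, keep odd positions and double even positions (subtract 9 from any doubled value over 9):
  doubled (positions 2,4,...): 3 6 5 8 4 1 5 5 2 7 → sum 46
  kept (positions 1,3,...): 8 9 5 5 4 2 6 7 0 9 → sum 55
Total = 101.
101 mod 10 = 1, so the number is invalid.

invalid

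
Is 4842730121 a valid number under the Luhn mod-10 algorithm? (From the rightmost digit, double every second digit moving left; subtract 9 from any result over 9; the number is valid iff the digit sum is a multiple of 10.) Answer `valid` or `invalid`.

From the right, keep odd positions and double even positions (subtract 9 from any doubled value over 9):
  doubled (positions 2,4,...): 4 0 5 8 8 → sum 25
  kept (positions 1,3,...): 1 1 3 2 8 → sum 15
Total = 40.
40 mod 10 = 0, so the number is valid.

valid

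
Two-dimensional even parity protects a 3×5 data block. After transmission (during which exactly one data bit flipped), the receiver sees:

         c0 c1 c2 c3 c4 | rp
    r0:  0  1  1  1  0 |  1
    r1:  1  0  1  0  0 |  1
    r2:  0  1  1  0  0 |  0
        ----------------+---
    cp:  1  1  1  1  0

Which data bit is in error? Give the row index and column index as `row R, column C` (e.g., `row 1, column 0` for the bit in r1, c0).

row 1, column 1

Recompute each row's even parity and compare to rp:
  r0: data parity 1, sent rp 1 → ok
  r1: data parity 0, sent rp 1 → mismatch
  r2: data parity 0, sent rp 0 → ok
Recompute each column's even parity and compare to cp:
  c0: data parity 1, sent cp 1 → ok
  c1: data parity 0, sent cp 1 → mismatch
  c2: data parity 1, sent cp 1 → ok
  c3: data parity 1, sent cp 1 → ok
  c4: data parity 0, sent cp 0 → ok
Exactly one row (r1) and one column (c1) fail → the flipped bit is at their intersection.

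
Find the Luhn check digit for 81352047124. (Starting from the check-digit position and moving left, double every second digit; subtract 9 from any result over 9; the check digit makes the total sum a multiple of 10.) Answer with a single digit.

Partial digits right→left: 4 2 1 7 4 0 2 5 3 1 8
Double every second digit counting from the check-digit position (so the 1st, 3rd, 5th, ... of the partial from the right).
  doubled (with −9 where >9): 8 2 8 4 6 7 → sum 35
  kept as-is: 2 7 0 5 1 → sum 15
Total = 35 + 15 = 50.
Check digit = (10 − (50 mod 10)) mod 10 = 0.

0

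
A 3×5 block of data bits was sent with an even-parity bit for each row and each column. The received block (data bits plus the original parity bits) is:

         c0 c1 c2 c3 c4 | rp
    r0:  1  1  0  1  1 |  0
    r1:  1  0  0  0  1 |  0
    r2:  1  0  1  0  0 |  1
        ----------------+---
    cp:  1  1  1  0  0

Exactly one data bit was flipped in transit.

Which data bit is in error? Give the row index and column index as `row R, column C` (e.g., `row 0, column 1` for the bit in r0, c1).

row 2, column 3

Recompute each row's even parity and compare to rp:
  r0: data parity 0, sent rp 0 → ok
  r1: data parity 0, sent rp 0 → ok
  r2: data parity 0, sent rp 1 → mismatch
Recompute each column's even parity and compare to cp:
  c0: data parity 1, sent cp 1 → ok
  c1: data parity 1, sent cp 1 → ok
  c2: data parity 1, sent cp 1 → ok
  c3: data parity 1, sent cp 0 → mismatch
  c4: data parity 0, sent cp 0 → ok
Exactly one row (r2) and one column (c3) fail → the flipped bit is at their intersection.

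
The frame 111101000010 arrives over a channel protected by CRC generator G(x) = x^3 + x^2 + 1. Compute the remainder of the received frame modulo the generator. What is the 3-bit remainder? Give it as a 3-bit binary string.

000

Modulo-2 division of 111101000010 by 1101:
  pos 0: 1111 XOR 1101 = 0010
  pos 2: 1001 XOR 1101 = 0100
  pos 3: 1000 XOR 1101 = 0101
  pos 4: 1010 XOR 1101 = 0111
  pos 5: 1110 XOR 1101 = 0011
  pos 7: 1101 XOR 1101 = 0000
Remainder = 000 (zero — the frame passes the CRC check).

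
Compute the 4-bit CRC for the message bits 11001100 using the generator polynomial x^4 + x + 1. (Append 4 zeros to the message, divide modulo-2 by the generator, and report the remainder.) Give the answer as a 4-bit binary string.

1110

Append 4 zeros: 110011000000. Divide by 10011 (XOR where the leading bit is 1):
  pos 0: 11001 XOR 10011 = 01010
  pos 1: 10101 XOR 10011 = 00110
  pos 3: 11000 XOR 10011 = 01011
  pos 4: 10110 XOR 10011 = 00101
  pos 6: 10100 XOR 10011 = 00111
Remainder (last 4 bits) = 1110. This is the CRC / FCS.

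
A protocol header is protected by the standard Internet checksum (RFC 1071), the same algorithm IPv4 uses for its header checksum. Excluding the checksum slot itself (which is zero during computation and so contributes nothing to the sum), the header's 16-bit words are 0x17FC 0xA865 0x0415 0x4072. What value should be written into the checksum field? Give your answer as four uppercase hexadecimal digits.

One's-complement addition (fold any carry out of bit 15 back into bit 0):
  0x17FC + 0xA865 = 0x0C061
  0xC061 + 0x0415 = 0x0C476
  0xC476 + 0x4072 = 0x104E8 → wrap carry → 0x04E9
One's-complement sum = 0x04E9.
Checksum = ~0x04E9 & 0xFFFF = 0xFB16.

FB16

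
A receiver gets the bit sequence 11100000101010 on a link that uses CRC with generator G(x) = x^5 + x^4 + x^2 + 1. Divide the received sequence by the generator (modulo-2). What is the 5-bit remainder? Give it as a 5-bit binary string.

00000

Modulo-2 division of 11100000101010 by 110101:
  pos 0: 111000 XOR 110101 = 001101
  pos 2: 110100 XOR 110101 = 000001
  pos 7: 110101 XOR 110101 = 000000
Remainder = 00000 (zero — the frame passes the CRC check).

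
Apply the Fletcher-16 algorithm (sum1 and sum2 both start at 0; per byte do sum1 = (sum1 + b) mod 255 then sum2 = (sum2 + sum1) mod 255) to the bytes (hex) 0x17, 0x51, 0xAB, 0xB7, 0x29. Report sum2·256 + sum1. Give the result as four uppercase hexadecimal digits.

54F4

Running sums (mod 255):
  after byte 0 (0x17): sum1=23, sum2=23
  after byte 1 (0x51): sum1=104, sum2=127
  after byte 2 (0xAB): sum1=20, sum2=147
  after byte 3 (0xB7): sum1=203, sum2=95
  after byte 4 (0x29): sum1=244, sum2=84
Checksum = sum2·256 + sum1 = 84·256 + 244 = 21748 = 0x54F4.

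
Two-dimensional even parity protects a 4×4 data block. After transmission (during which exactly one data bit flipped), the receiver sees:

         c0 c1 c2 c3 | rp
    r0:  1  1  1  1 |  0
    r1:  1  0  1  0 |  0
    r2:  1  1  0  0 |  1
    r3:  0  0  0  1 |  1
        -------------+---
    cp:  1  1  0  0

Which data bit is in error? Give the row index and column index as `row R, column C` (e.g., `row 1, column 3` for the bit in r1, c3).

Recompute each row's even parity and compare to rp:
  r0: data parity 0, sent rp 0 → ok
  r1: data parity 0, sent rp 0 → ok
  r2: data parity 0, sent rp 1 → mismatch
  r3: data parity 1, sent rp 1 → ok
Recompute each column's even parity and compare to cp:
  c0: data parity 1, sent cp 1 → ok
  c1: data parity 0, sent cp 1 → mismatch
  c2: data parity 0, sent cp 0 → ok
  c3: data parity 0, sent cp 0 → ok
Exactly one row (r2) and one column (c1) fail → the flipped bit is at their intersection.

row 2, column 1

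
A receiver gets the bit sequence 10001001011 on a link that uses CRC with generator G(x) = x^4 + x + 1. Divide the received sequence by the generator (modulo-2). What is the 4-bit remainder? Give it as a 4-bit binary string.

Modulo-2 division of 10001001011 by 10011:
  pos 0: 10001 XOR 10011 = 00010
  pos 3: 10001 XOR 10011 = 00010
  pos 6: 10011 XOR 10011 = 00000
Remainder = 0000 (zero — the frame passes the CRC check).

0000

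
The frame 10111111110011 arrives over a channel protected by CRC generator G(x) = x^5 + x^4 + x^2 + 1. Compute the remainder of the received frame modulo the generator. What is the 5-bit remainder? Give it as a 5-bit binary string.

11001

Modulo-2 division of 10111111110011 by 110101:
  pos 0: 101111 XOR 110101 = 011010
  pos 1: 110101 XOR 110101 = 000000
  pos 7: 111001 XOR 110101 = 001100
Remainder = 11001 (nonzero — an error is detected).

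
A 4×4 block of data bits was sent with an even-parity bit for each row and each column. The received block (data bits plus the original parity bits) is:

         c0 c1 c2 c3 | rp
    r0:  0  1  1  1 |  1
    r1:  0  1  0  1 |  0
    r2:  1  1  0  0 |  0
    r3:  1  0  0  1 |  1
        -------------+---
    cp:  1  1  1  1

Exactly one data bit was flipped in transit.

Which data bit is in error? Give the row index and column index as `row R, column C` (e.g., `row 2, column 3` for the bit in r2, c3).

Recompute each row's even parity and compare to rp:
  r0: data parity 1, sent rp 1 → ok
  r1: data parity 0, sent rp 0 → ok
  r2: data parity 0, sent rp 0 → ok
  r3: data parity 0, sent rp 1 → mismatch
Recompute each column's even parity and compare to cp:
  c0: data parity 0, sent cp 1 → mismatch
  c1: data parity 1, sent cp 1 → ok
  c2: data parity 1, sent cp 1 → ok
  c3: data parity 1, sent cp 1 → ok
Exactly one row (r3) and one column (c0) fail → the flipped bit is at their intersection.

row 3, column 0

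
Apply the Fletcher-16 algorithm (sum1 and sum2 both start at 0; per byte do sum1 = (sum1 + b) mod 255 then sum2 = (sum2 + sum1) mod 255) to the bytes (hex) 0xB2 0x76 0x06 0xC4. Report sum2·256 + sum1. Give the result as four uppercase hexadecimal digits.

Running sums (mod 255):
  after byte 0 (0xB2): sum1=178, sum2=178
  after byte 1 (0x76): sum1=41, sum2=219
  after byte 2 (0x06): sum1=47, sum2=11
  after byte 3 (0xC4): sum1=243, sum2=254
Checksum = sum2·256 + sum1 = 254·256 + 243 = 65267 = 0xFEF3.

FEF3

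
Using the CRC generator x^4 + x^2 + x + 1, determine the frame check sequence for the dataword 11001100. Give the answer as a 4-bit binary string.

Append 4 zeros: 110011000000. Divide by 10111 (XOR where the leading bit is 1):
  pos 0: 11001 XOR 10111 = 01110
  pos 1: 11101 XOR 10111 = 01010
  pos 2: 10100 XOR 10111 = 00011
  pos 5: 11000 XOR 10111 = 01111
  pos 6: 11110 XOR 10111 = 01001
  pos 7: 10010 XOR 10111 = 00101
Remainder (last 4 bits) = 0101. This is the CRC / FCS.

0101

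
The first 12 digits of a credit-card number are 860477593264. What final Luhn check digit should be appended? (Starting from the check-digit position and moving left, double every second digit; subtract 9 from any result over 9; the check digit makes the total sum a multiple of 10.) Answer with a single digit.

Partial digits right→left: 4 6 2 3 9 5 7 7 4 0 6 8
Double every second digit counting from the check-digit position (so the 1st, 3rd, 5th, ... of the partial from the right).
  doubled (with −9 where >9): 8 4 9 5 8 3 → sum 37
  kept as-is: 6 3 5 7 0 8 → sum 29
Total = 37 + 29 = 66.
Check digit = (10 − (66 mod 10)) mod 10 = 4.

4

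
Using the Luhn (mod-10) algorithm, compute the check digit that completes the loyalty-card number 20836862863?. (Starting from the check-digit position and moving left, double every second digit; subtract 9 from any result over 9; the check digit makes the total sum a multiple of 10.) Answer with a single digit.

Partial digits right→left: 3 6 8 2 6 8 6 3 8 0 2
Double every second digit counting from the check-digit position (so the 1st, 3rd, 5th, ... of the partial from the right).
  doubled (with −9 where >9): 6 7 3 3 7 4 → sum 30
  kept as-is: 6 2 8 3 0 → sum 19
Total = 30 + 19 = 49.
Check digit = (10 − (49 mod 10)) mod 10 = 1.

1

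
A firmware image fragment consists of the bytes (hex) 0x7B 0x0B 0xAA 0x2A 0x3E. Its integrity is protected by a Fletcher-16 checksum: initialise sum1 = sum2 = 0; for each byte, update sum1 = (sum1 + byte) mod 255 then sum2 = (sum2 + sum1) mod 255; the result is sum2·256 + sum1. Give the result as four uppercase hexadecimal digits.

Running sums (mod 255):
  after byte 0 (0x7B): sum1=123, sum2=123
  after byte 1 (0x0B): sum1=134, sum2=2
  after byte 2 (0xAA): sum1=49, sum2=51
  after byte 3 (0x2A): sum1=91, sum2=142
  after byte 4 (0x3E): sum1=153, sum2=40
Checksum = sum2·256 + sum1 = 40·256 + 153 = 10393 = 0x2899.

2899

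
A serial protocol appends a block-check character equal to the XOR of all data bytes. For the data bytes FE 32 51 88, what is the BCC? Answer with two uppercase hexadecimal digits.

XOR the bytes together:
  start with 0xFE
  0xFE ⊕ 0x32 = 0xCC
  0xCC ⊕ 0x51 = 0x9D
  0x9D ⊕ 0x88 = 0x15

15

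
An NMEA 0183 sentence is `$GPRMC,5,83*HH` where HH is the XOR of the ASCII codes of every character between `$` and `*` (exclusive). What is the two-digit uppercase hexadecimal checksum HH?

XOR the ASCII codes of the payload characters:
  'G' = 0x47 → acc = 0x47
  'P' = 0x50 → acc = 0x17
  'R' = 0x52 → acc = 0x45
  'M' = 0x4D → acc = 0x08
  'C' = 0x43 → acc = 0x4B
  ',' = 0x2C → acc = 0x67
  '5' = 0x35 → acc = 0x52
  ',' = 0x2C → acc = 0x7E
  '8' = 0x38 → acc = 0x46
  '3' = 0x33 → acc = 0x75
Checksum = 0x75.

75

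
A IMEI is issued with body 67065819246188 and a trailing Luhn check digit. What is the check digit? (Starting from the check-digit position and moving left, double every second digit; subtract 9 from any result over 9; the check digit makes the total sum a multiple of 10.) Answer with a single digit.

1

Partial digits right→left: 8 8 1 6 4 2 9 1 8 5 6 0 7 6
Double every second digit counting from the check-digit position (so the 1st, 3rd, 5th, ... of the partial from the right).
  doubled (with −9 where >9): 7 2 8 9 7 3 5 → sum 41
  kept as-is: 8 6 2 1 5 0 6 → sum 28
Total = 41 + 28 = 69.
Check digit = (10 − (69 mod 10)) mod 10 = 1.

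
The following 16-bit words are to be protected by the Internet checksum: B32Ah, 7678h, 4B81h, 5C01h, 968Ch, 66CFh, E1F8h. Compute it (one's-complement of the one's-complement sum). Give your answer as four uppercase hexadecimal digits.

4F85

One's-complement addition (fold any carry out of bit 15 back into bit 0):
  0xB32A + 0x7678 = 0x129A2 → wrap carry → 0x29A3
  0x29A3 + 0x4B81 = 0x07524
  0x7524 + 0x5C01 = 0x0D125
  0xD125 + 0x968C = 0x167B1 → wrap carry → 0x67B2
  0x67B2 + 0x66CF = 0x0CE81
  0xCE81 + 0xE1F8 = 0x1B079 → wrap carry → 0xB07A
One's-complement sum = 0xB07A.
Checksum = ~0xB07A & 0xFFFF = 0x4F85.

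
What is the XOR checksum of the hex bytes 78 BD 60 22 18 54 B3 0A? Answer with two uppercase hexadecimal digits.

XOR the bytes together:
  start with 0x78
  0x78 ⊕ 0xBD = 0xC5
  0xC5 ⊕ 0x60 = 0xA5
  0xA5 ⊕ 0x22 = 0x87
  0x87 ⊕ 0x18 = 0x9F
  0x9F ⊕ 0x54 = 0xCB
  0xCB ⊕ 0xB3 = 0x78
  0x78 ⊕ 0x0A = 0x72

72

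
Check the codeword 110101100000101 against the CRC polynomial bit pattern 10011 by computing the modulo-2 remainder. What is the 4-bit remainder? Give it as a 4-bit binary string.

0000

Modulo-2 division of 110101100000101 by 10011:
  pos 0: 11010 XOR 10011 = 01001
  pos 1: 10011 XOR 10011 = 00000
  pos 6: 10000 XOR 10011 = 00011
  pos 9: 11010 XOR 10011 = 01001
  pos 10: 10011 XOR 10011 = 00000
Remainder = 0000 (zero — the frame passes the CRC check).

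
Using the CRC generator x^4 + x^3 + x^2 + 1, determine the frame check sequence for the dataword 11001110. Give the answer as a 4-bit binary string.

Append 4 zeros: 110011100000. Divide by 11101 (XOR where the leading bit is 1):
  pos 0: 11001 XOR 11101 = 00100
  pos 2: 10011 XOR 11101 = 01110
  pos 3: 11100 XOR 11101 = 00001
  pos 7: 10000 XOR 11101 = 01101
Remainder (last 4 bits) = 1101. This is the CRC / FCS.

1101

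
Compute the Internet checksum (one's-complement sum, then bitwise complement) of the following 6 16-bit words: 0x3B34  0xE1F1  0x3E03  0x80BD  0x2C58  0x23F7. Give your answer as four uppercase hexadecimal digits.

One's-complement addition (fold any carry out of bit 15 back into bit 0):
  0x3B34 + 0xE1F1 = 0x11D25 → wrap carry → 0x1D26
  0x1D26 + 0x3E03 = 0x05B29
  0x5B29 + 0x80BD = 0x0DBE6
  0xDBE6 + 0x2C58 = 0x1083E → wrap carry → 0x083F
  0x083F + 0x23F7 = 0x02C36
One's-complement sum = 0x2C36.
Checksum = ~0x2C36 & 0xFFFF = 0xD3C9.

D3C9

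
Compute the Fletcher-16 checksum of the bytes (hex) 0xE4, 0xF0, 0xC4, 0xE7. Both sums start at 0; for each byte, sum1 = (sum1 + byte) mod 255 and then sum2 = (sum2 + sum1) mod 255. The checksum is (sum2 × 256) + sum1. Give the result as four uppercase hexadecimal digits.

D782

Running sums (mod 255):
  after byte 0 (0xE4): sum1=228, sum2=228
  after byte 1 (0xF0): sum1=213, sum2=186
  after byte 2 (0xC4): sum1=154, sum2=85
  after byte 3 (0xE7): sum1=130, sum2=215
Checksum = sum2·256 + sum1 = 215·256 + 130 = 55170 = 0xD782.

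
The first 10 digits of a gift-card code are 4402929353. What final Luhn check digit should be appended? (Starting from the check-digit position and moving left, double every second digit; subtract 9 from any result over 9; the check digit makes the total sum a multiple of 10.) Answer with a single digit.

5

Partial digits right→left: 3 5 3 9 2 9 2 0 4 4
Double every second digit counting from the check-digit position (so the 1st, 3rd, 5th, ... of the partial from the right).
  doubled (with −9 where >9): 6 6 4 4 8 → sum 28
  kept as-is: 5 9 9 0 4 → sum 27
Total = 28 + 27 = 55.
Check digit = (10 − (55 mod 10)) mod 10 = 5.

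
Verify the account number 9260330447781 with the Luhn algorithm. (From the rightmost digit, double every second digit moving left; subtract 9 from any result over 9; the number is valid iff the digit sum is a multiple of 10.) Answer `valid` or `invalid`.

valid

From the right, keep odd positions and double even positions (subtract 9 from any doubled value over 9):
  doubled (positions 2,4,...): 7 5 8 6 0 4 → sum 30
  kept (positions 1,3,...): 1 7 4 0 3 6 9 → sum 30
Total = 60.
60 mod 10 = 0, so the number is valid.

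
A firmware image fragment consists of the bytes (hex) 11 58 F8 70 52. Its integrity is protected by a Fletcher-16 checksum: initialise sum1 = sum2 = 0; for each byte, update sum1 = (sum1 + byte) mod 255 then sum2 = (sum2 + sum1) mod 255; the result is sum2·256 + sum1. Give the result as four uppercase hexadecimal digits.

D425

Running sums (mod 255):
  after byte 0 (11): sum1=17, sum2=17
  after byte 1 (58): sum1=105, sum2=122
  after byte 2 (F8): sum1=98, sum2=220
  after byte 3 (70): sum1=210, sum2=175
  after byte 4 (52): sum1=37, sum2=212
Checksum = sum2·256 + sum1 = 212·256 + 37 = 54309 = 0xD425.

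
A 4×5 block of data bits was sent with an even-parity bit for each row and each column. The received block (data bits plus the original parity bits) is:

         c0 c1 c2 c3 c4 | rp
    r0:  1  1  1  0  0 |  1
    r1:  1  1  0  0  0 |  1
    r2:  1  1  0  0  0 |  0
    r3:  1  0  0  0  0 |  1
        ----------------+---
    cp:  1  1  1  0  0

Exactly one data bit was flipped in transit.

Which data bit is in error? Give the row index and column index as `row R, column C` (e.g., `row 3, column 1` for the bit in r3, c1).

row 1, column 0

Recompute each row's even parity and compare to rp:
  r0: data parity 1, sent rp 1 → ok
  r1: data parity 0, sent rp 1 → mismatch
  r2: data parity 0, sent rp 0 → ok
  r3: data parity 1, sent rp 1 → ok
Recompute each column's even parity and compare to cp:
  c0: data parity 0, sent cp 1 → mismatch
  c1: data parity 1, sent cp 1 → ok
  c2: data parity 1, sent cp 1 → ok
  c3: data parity 0, sent cp 0 → ok
  c4: data parity 0, sent cp 0 → ok
Exactly one row (r1) and one column (c0) fail → the flipped bit is at their intersection.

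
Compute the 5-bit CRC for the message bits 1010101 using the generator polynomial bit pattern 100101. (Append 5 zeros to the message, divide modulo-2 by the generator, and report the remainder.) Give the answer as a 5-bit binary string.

01100

Append 5 zeros: 101010100000. Divide by 100101 (XOR where the leading bit is 1):
  pos 0: 101010 XOR 100101 = 001111
  pos 2: 111110 XOR 100101 = 011011
  pos 3: 110110 XOR 100101 = 010011
  pos 4: 100110 XOR 100101 = 000011
Remainder (last 5 bits) = 01100. This is the CRC / FCS.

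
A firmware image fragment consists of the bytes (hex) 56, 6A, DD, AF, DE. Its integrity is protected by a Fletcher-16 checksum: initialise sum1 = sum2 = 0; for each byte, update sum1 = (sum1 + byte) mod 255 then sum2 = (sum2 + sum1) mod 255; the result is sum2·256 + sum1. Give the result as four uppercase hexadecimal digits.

312D

Running sums (mod 255):
  after byte 0 (56): sum1=86, sum2=86
  after byte 1 (6A): sum1=192, sum2=23
  after byte 2 (DD): sum1=158, sum2=181
  after byte 3 (AF): sum1=78, sum2=4
  after byte 4 (DE): sum1=45, sum2=49
Checksum = sum2·256 + sum1 = 49·256 + 45 = 12589 = 0x312D.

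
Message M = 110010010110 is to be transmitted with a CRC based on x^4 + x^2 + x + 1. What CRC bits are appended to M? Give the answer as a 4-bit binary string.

0011

Append 4 zeros: 1100100101100000. Divide by 10111 (XOR where the leading bit is 1):
  pos 0: 11001 XOR 10111 = 01110
  pos 1: 11100 XOR 10111 = 01011
  pos 2: 10110 XOR 10111 = 00001
  pos 6: 11011 XOR 10111 = 01100
  pos 7: 11000 XOR 10111 = 01111
  pos 8: 11110 XOR 10111 = 01001
  pos 9: 10010 XOR 10111 = 00101
  pos 11: 10100 XOR 10111 = 00011
Remainder (last 4 bits) = 0011. This is the CRC / FCS.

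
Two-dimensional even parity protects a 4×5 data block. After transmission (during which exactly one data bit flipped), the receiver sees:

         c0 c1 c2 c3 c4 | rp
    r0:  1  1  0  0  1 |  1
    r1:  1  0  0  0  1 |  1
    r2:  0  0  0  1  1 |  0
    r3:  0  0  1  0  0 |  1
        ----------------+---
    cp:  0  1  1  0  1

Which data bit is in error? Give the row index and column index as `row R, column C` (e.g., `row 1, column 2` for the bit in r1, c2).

Recompute each row's even parity and compare to rp:
  r0: data parity 1, sent rp 1 → ok
  r1: data parity 0, sent rp 1 → mismatch
  r2: data parity 0, sent rp 0 → ok
  r3: data parity 1, sent rp 1 → ok
Recompute each column's even parity and compare to cp:
  c0: data parity 0, sent cp 0 → ok
  c1: data parity 1, sent cp 1 → ok
  c2: data parity 1, sent cp 1 → ok
  c3: data parity 1, sent cp 0 → mismatch
  c4: data parity 1, sent cp 1 → ok
Exactly one row (r1) and one column (c3) fail → the flipped bit is at their intersection.

row 1, column 3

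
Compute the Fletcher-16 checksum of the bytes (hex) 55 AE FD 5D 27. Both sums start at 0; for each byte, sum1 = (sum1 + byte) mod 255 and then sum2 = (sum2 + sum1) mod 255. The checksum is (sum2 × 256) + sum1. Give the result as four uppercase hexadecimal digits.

4186

Running sums (mod 255):
  after byte 0 (55): sum1=85, sum2=85
  after byte 1 (AE): sum1=4, sum2=89
  after byte 2 (FD): sum1=2, sum2=91
  after byte 3 (5D): sum1=95, sum2=186
  after byte 4 (27): sum1=134, sum2=65
Checksum = sum2·256 + sum1 = 65·256 + 134 = 16774 = 0x4186.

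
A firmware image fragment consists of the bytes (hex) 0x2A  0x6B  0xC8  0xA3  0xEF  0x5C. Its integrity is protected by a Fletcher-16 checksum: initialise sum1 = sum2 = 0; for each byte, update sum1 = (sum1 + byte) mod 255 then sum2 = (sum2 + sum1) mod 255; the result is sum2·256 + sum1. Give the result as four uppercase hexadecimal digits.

604E

Running sums (mod 255):
  after byte 0 (0x2A): sum1=42, sum2=42
  after byte 1 (0x6B): sum1=149, sum2=191
  after byte 2 (0xC8): sum1=94, sum2=30
  after byte 3 (0xA3): sum1=2, sum2=32
  after byte 4 (0xEF): sum1=241, sum2=18
  after byte 5 (0x5C): sum1=78, sum2=96
Checksum = sum2·256 + sum1 = 96·256 + 78 = 24654 = 0x604E.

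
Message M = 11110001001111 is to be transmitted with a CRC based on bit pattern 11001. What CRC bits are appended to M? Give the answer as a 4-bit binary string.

Append 4 zeros: 111100010011110000. Divide by 11001 (XOR where the leading bit is 1):
  pos 0: 11110 XOR 11001 = 00111
  pos 2: 11100 XOR 11001 = 00101
  pos 4: 10110 XOR 11001 = 01111
  pos 5: 11110 XOR 11001 = 00111
  pos 7: 11111 XOR 11001 = 00110
  pos 9: 11011 XOR 11001 = 00010
  pos 12: 10000 XOR 11001 = 01001
  pos 13: 10010 XOR 11001 = 01011
Remainder (last 4 bits) = 1011. This is the CRC / FCS.

1011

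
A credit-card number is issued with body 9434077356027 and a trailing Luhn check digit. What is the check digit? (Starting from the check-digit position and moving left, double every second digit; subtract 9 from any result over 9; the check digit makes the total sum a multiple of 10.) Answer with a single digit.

Partial digits right→left: 7 2 0 6 5 3 7 7 0 4 3 4 9
Double every second digit counting from the check-digit position (so the 1st, 3rd, 5th, ... of the partial from the right).
  doubled (with −9 where >9): 5 0 1 5 0 6 9 → sum 26
  kept as-is: 2 6 3 7 4 4 → sum 26
Total = 26 + 26 = 52.
Check digit = (10 − (52 mod 10)) mod 10 = 8.

8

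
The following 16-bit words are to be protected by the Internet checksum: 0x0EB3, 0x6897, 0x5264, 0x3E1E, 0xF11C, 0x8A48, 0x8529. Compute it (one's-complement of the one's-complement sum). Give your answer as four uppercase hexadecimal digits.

One's-complement addition (fold any carry out of bit 15 back into bit 0):
  0x0EB3 + 0x6897 = 0x0774A
  0x774A + 0x5264 = 0x0C9AE
  0xC9AE + 0x3E1E = 0x107CC → wrap carry → 0x07CD
  0x07CD + 0xF11C = 0x0F8E9
  0xF8E9 + 0x8A48 = 0x18331 → wrap carry → 0x8332
  0x8332 + 0x8529 = 0x1085B → wrap carry → 0x085C
One's-complement sum = 0x085C.
Checksum = ~0x085C & 0xFFFF = 0xF7A3.

F7A3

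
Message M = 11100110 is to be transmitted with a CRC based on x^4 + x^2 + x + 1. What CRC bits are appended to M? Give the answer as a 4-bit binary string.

1110

Append 4 zeros: 111001100000. Divide by 10111 (XOR where the leading bit is 1):
  pos 0: 11100 XOR 10111 = 01011
  pos 1: 10111 XOR 10111 = 00000
  pos 6: 10000 XOR 10111 = 00111
Remainder (last 4 bits) = 1110. This is the CRC / FCS.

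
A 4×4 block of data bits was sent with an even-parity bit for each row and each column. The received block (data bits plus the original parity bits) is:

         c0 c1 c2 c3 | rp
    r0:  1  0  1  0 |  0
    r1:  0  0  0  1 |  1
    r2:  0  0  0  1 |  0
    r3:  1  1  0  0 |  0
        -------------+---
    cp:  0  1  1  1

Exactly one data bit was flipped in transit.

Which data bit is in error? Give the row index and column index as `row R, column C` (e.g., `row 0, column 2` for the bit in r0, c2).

row 2, column 3

Recompute each row's even parity and compare to rp:
  r0: data parity 0, sent rp 0 → ok
  r1: data parity 1, sent rp 1 → ok
  r2: data parity 1, sent rp 0 → mismatch
  r3: data parity 0, sent rp 0 → ok
Recompute each column's even parity and compare to cp:
  c0: data parity 0, sent cp 0 → ok
  c1: data parity 1, sent cp 1 → ok
  c2: data parity 1, sent cp 1 → ok
  c3: data parity 0, sent cp 1 → mismatch
Exactly one row (r2) and one column (c3) fail → the flipped bit is at their intersection.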